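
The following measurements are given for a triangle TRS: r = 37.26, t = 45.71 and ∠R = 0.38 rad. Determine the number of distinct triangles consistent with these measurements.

2

t·sin R = 45.71·sin(0.38 rad) ≈ 16.95.
Since t sin R < r < t (16.95 < 37.26 < 45.71), two triangles exist.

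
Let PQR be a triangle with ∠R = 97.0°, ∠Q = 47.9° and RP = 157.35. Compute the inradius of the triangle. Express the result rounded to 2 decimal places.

38.88

The third angle is ∠P = 180° − ∠Q − ∠R = 35.10°.
Law of sines: QR = RP·sin P/sin Q ≈ 121.94.
Law of sines: PQ = RP·sin R/sin Q ≈ 210.49.
Area = ½·RP·QR·sin R ≈ 9522.2.
Semiperimeter s = (121.94+157.35+210.49)/2 = 244.89.
Inradius = area/s = 9522.2/244.89 ≈ 38.884.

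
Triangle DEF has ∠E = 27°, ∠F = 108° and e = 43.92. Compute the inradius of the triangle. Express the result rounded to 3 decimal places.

The third angle is ∠D = 180° − ∠E − ∠F = 45.00°.
Law of sines: d = e·sin D/sin E ≈ 68.407.
Law of sines: f = e·sin F/sin E ≈ 92.007.
Area = ½·e·d·sin F ≈ 1428.7.
Semiperimeter s = (68.407+43.92+92.007)/2 = 102.17.
Inradius = area/s = 1428.7/102.17 ≈ 13.984.

r ≈ 13.984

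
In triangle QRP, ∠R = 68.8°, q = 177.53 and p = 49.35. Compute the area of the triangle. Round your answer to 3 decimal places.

area ≈ 4084.094

Area = ½·p·q·sin R ≈ 4084.1.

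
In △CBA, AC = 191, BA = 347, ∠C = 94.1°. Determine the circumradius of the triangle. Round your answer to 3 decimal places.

R ≈ 173.945

Law of sines: sin B = AC·sin C/BA ≈ 0.54902.
Since BA ≥ AC, only the acute value applies: ∠B ≈ 33.30°.
Then ∠A = 180° − ∠C − ∠B ≈ 52.60°.
Law of sines gives CB = BA·sin A/sin C ≈ 276.37.
Circumradius = BA/(2 sin C) ≈ 173.95.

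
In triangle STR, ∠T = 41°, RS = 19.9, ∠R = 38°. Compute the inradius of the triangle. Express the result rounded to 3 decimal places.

The third angle is ∠S = 180° − ∠T − ∠R = 101.00°.
Law of sines: TR = RS·sin S/sin T ≈ 29.775.
Law of sines: ST = RS·sin R/sin T ≈ 18.675.
Area = ½·RS·TR·sin R ≈ 182.4.
Semiperimeter s = (29.775+19.9+18.675)/2 = 34.175.
Inradius = area/s = 182.4/34.175 ≈ 5.3372.

5.337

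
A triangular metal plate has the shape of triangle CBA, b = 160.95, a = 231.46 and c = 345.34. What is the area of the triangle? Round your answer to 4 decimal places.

area ≈ 15749.5133

Semiperimeter s = (345.34 + 160.95 + 231.46)/2 = 368.88.
Heron's formula: area = √(368.88·23.535·207.93·137.41) ≈ 15750.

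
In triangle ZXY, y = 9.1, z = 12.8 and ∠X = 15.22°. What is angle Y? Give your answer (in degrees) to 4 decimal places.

∠Y ≈ 30.7271°

By the law of cosines, x² = y² + z² − 2·y·z·cos X = 21.861, so x ≈ 4.6756.
Law of cosines again: cos Y = (z² + x² − y²)/(2·z·x) ≈ 0.85961, so ∠Y ≈ 30.73°.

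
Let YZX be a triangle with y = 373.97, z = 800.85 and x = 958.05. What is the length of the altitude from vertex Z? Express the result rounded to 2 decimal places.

h_Z ≈ 364.11

Semiperimeter s = (373.97 + 800.85 + 958.05)/2 = 1066.4.
Heron's formula: area = √(1066.4·692.46·265.58·108.38) ≈ 1.458e+05.
The altitude from Z has length 2·area/z ≈ 364.11.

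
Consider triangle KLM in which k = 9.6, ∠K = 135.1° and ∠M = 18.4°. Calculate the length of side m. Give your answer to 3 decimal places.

The third angle is ∠L = 180° − ∠M − ∠K = 26.50°.
Law of sines: m = k·sin M/sin K ≈ 4.2929.

4.293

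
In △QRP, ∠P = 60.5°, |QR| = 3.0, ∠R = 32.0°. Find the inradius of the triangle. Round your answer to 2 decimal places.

r ≈ 0.66

The third angle is ∠Q = 180° − ∠R − ∠P = 87.50°.
Law of sines: |RP| = |QR|·sin Q/sin P ≈ 3.4436.
Law of sines: |PQ| = |QR|·sin R/sin P ≈ 1.8266.
Area = ½·|QR|·|RP|·sin R ≈ 2.7372.
Semiperimeter s = (3.4436+1.8266+3)/2 = 4.1351.
Inradius = area/s = 2.7372/4.1351 ≈ 0.66196.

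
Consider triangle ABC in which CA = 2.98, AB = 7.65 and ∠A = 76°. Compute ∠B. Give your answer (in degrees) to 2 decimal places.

22.65

By the law of cosines, BC² = CA² + AB² − 2·CA·AB·cos A = 56.373, so BC ≈ 7.5082.
Law of cosines again: cos B = (AB² + BC² − CA²)/(2·AB·BC) ≈ 0.92287, so ∠B ≈ 22.65°.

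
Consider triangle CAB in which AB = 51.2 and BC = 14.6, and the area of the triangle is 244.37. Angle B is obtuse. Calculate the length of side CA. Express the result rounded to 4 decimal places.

From area = ½·AB·BC·sin B, we get sin B = 2·area/(AB·BC) ≈ 0.65382.
Taking the obtuse solution, ∠B ≈ 139.17°.
Law of cosines then gives CA ≈ 62.975.

62.9748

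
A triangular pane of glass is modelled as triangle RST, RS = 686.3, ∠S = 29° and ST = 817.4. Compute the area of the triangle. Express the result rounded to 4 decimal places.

Area = ½·RS·ST·sin S ≈ 1.3598e+05.

area ≈ 135984.6431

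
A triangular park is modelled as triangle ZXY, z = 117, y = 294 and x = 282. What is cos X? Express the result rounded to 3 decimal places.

By the law of cosines, cos X = (y² + z² − x²) / (2·y·z) ≈ 0.29945, so ∠X ≈ 72.58°.

cos X ≈ 0.299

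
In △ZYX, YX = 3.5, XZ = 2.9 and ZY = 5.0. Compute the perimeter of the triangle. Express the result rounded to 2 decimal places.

Perimeter = 3.5 + 2.9 + 5 = 11.4.

perimeter ≈ 11.40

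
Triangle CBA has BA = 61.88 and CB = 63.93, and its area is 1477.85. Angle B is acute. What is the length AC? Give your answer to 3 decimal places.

From area = ½·CB·BA·sin B, we get sin B = 2·area/(CB·BA) ≈ 0.74715.
Taking the acute solution, ∠B ≈ 48.34°.
Law of cosines then gives AC ≈ 51.55.

51.550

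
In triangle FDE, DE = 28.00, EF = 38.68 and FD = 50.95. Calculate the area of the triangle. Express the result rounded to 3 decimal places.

Semiperimeter s = (28 + 38.68 + 50.95)/2 = 58.815.
Heron's formula: area = √(58.815·30.815·20.135·7.865) ≈ 535.74.

area ≈ 535.735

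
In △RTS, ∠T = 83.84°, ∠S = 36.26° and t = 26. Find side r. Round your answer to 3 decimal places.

The third angle is ∠R = 180° − ∠T − ∠S = 59.90°.
Law of sines: r = t·sin R/sin T ≈ 22.625.

22.625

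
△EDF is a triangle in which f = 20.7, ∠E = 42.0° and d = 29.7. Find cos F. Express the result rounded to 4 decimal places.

By the law of cosines, e² = d² + f² − 2·d·f·cos E = 396.82, so e ≈ 19.92.
Law of cosines again: cos F = (e² + d² − f²)/(2·e·d) ≈ 0.71870, so ∠F ≈ 44.05°.

0.7187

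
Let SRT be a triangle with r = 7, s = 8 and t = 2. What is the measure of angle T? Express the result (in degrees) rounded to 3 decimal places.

By the law of cosines, cos T = (s² + r² − t²) / (2·s·r) ≈ 0.97321, so ∠T ≈ 13.29°.

∠T ≈ 13.291°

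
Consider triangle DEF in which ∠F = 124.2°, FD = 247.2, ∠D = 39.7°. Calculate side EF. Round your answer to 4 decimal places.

569.4016

The third angle is ∠E = 180° − ∠F − ∠D = 16.10°.
Law of sines: EF = FD·sin D/sin E ≈ 569.4.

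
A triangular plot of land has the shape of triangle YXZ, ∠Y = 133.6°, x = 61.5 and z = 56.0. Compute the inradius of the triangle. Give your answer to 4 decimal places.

r ≈ 11.0591

By the law of cosines, y² = x² + z² − 2·x·z·cos Y = 11668, so y ≈ 108.02.
Area = ½·x·z·sin Y ≈ 1247.
Semiperimeter s = (108.02+61.5+56)/2 = 112.76.
Inradius = area/s = 1247/112.76 ≈ 11.059.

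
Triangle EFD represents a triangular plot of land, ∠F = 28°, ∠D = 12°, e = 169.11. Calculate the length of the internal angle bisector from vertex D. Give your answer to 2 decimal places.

t_D ≈ 141.98

The third angle is ∠E = 180° − ∠F − ∠D = 140.00°.
Law of sines: f = e·sin F/sin E ≈ 123.51.
Law of sines: d = e·sin D/sin E ≈ 54.699.
The bisector from D has length 2·e·f·cos(∠D/2)/(e+f) ≈ 141.98.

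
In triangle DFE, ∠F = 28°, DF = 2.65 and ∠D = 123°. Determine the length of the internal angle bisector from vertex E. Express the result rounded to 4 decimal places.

The third angle is ∠E = 180° − ∠D − ∠F = 29.00°.
Law of sines: FE = DF·sin D/sin E ≈ 4.5842.
Law of sines: ED = DF·sin F/sin E ≈ 2.5662.
The bisector from E has length 2·FE·ED·cos(∠E/2)/(FE+ED) ≈ 3.1856.

t_E ≈ 3.1856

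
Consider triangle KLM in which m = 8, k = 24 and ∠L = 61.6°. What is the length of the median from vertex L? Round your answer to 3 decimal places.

14.341

By the law of cosines, l² = m² + k² − 2·m·k·cos L = 457.36, so l ≈ 21.386.
Median from L: ½√(2·m² + 2·k² − l²) ≈ 14.341.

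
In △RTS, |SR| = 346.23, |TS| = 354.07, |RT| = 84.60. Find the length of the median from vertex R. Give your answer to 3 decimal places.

Median from R: ½√(2·|SR|² + 2·|RT|² − |TS|²) ≈ 179.37.

m_R ≈ 179.373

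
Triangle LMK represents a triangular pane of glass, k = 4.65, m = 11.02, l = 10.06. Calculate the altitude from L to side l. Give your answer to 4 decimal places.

4.6495

Semiperimeter s = (10.06 + 11.02 + 4.65)/2 = 12.865.
Heron's formula: area = √(12.865·2.805·1.845·8.215) ≈ 23.387.
The altitude from L has length 2·area/l ≈ 4.6495.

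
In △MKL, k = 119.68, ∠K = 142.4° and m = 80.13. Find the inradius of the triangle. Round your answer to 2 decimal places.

r ≈ 9.11

Law of sines: sin M = m·sin K/k ≈ 0.40851.
Since k ≥ m, only the acute value applies: ∠M ≈ 24.11°.
Then ∠L = 180° − ∠K − ∠M ≈ 13.49°.
Law of sines gives l = k·sin L/sin K ≈ 45.752.
Area = ½·k·m·sin L ≈ 1118.4.
Semiperimeter s = (80.13+119.68+45.752)/2 = 122.78.
Inradius = area/s = 1118.4/122.78 ≈ 9.1091.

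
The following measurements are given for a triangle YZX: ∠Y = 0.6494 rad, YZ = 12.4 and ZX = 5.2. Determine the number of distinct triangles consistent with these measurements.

YZ·sin Y = 12.4·sin(0.6494 rad) ≈ 7.498.
Since ZX = 5.2 < 7.498 = YZ sin Y, no triangle exists.

0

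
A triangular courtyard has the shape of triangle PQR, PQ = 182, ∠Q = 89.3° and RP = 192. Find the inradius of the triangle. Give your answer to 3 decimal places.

Law of sines: sin R = PQ·sin Q/RP ≈ 0.94785.
Since RP ≥ PQ, only the acute value applies: ∠R ≈ 71.41°.
Then ∠P = 180° − ∠Q − ∠R ≈ 19.29°.
Law of sines gives QR = RP·sin P/sin Q ≈ 63.419.
Area = ½·RP·PQ·sin P ≈ 5770.7.
Semiperimeter s = (63.419+192+182)/2 = 218.71.
Inradius = area/s = 5770.7/218.71 ≈ 26.385.

r ≈ 26.385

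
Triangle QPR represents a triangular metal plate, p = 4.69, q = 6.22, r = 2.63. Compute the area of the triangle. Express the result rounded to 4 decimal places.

Semiperimeter s = (6.22 + 4.69 + 2.63)/2 = 6.77.
Heron's formula: area = √(6.77·0.55·2.08·4.14) ≈ 5.6625.

5.6625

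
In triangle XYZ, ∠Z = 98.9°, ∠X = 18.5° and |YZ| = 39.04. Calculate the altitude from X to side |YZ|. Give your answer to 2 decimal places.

h_X ≈ 107.92

The third angle is ∠Y = 180° − ∠Z − ∠X = 62.60°.
Law of sines: |ZX| = |YZ|·sin Y/sin X ≈ 109.23.
Law of sines: |XY| = |YZ|·sin Z/sin X ≈ 121.55.
Area = ½·|YZ|·|ZX|·sin Z ≈ 2106.6.
The altitude from X has length 2·area/|YZ| ≈ 107.92.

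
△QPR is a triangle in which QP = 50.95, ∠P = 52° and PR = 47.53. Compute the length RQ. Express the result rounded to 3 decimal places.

43.280

By the law of cosines, RQ² = QP² + PR² − 2·QP·PR·cos P = 1873.2, so RQ ≈ 43.28.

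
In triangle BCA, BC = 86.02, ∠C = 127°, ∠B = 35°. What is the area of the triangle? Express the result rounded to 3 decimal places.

area ≈ 5484.366

The third angle is ∠A = 180° − ∠B − ∠C = 18.00°.
Law of sines: CA = BC·sin B/sin A ≈ 159.66.
Law of sines: AB = BC·sin C/sin A ≈ 222.31.
Area = ½·BC·CA·sin C ≈ 5484.4.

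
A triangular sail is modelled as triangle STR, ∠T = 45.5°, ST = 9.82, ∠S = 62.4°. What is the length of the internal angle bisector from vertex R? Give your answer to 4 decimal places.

The third angle is ∠R = 180° − ∠S − ∠T = 72.10°.
Law of sines: TR = ST·sin S/sin R ≈ 9.1452.
Law of sines: RS = ST·sin T/sin R ≈ 7.3604.
The bisector from R has length 2·TR·RS·cos(∠R/2)/(TR+RS) ≈ 6.5944.

t_R ≈ 6.5944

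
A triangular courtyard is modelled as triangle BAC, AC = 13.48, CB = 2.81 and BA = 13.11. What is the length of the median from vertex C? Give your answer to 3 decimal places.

m_C ≈ 7.200

Median from C: ½√(2·AC² + 2·CB² − BA²) ≈ 7.1997.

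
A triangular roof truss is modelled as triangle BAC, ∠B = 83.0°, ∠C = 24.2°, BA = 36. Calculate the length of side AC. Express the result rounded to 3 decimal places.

87.167

The third angle is ∠A = 180° − ∠C − ∠B = 72.80°.
Law of sines: AC = BA·sin B/sin C ≈ 87.167.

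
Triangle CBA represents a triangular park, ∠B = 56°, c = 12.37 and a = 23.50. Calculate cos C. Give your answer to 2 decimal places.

By the law of cosines, b² = a² + c² − 2·a·c·cos B = 380.16, so b ≈ 19.498.
Law of cosines again: cos C = (b² + a² − c²)/(2·b·a) ≈ 0.85050, so ∠C ≈ 31.73°.

cos C ≈ 0.85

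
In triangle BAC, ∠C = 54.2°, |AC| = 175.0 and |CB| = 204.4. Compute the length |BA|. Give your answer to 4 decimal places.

174.8041

By the law of cosines, |BA|² = |AC|² + |CB|² − 2·|AC|·|CB|·cos C = 30556, so |BA| ≈ 174.8.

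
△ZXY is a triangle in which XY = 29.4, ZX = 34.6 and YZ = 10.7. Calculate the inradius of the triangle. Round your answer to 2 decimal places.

Semiperimeter s = (29.4 + 10.7 + 34.6)/2 = 37.35.
Heron's formula: area = √(37.35·7.95·26.65·2.75) ≈ 147.52.
Inradius = area/s = 147.52/37.35 ≈ 3.9496.

r ≈ 3.95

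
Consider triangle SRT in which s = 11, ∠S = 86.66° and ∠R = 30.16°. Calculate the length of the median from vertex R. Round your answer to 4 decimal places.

10.0591

The third angle is ∠T = 180° − ∠S − ∠R = 63.18°.
Law of sines: r = s·sin R/sin S ≈ 5.536.
Law of sines: t = s·sin T/sin S ≈ 9.8334.
Median from R: ½√(2·t² + 2·s² − r²) ≈ 10.059.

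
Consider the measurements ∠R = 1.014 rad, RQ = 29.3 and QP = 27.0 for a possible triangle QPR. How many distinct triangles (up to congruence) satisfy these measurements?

2

RQ·sin R = 29.3·sin(1.014 rad) ≈ 24.87.
Since RQ sin R < QP < RQ (24.87 < 27.0 < 29.3), two triangles exist.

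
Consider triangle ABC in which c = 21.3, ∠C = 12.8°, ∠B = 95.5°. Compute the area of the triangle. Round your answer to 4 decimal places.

The third angle is ∠A = 180° − ∠B − ∠C = 71.70°.
Law of sines: a = c·sin A/sin C ≈ 91.279.
Law of sines: b = c·sin B/sin C ≈ 95.699.
Area = ½·c·a·sin B ≈ 967.65.

area ≈ 967.6477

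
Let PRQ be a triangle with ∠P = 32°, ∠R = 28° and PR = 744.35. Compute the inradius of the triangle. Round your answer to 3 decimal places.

99.271

The third angle is ∠Q = 180° − ∠P − ∠R = 120.00°.
Law of sines: RQ = PR·sin P/sin Q ≈ 455.47.
Law of sines: QP = PR·sin R/sin Q ≈ 403.51.
Area = ½·PR·RQ·sin R ≈ 79582.
Semiperimeter s = (455.47+403.51+744.35)/2 = 801.66.
Inradius = area/s = 79582/801.66 ≈ 99.271.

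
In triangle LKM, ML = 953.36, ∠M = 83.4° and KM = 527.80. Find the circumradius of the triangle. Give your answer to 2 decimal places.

R ≈ 521.09

By the law of cosines, LK² = KM² + ML² − 2·KM·ML·cos M = 1.0718e+06, so LK ≈ 1035.3.
Area = ½·KM·ML·sin M ≈ 2.4992e+05.
Circumradius = LK/(2 sin M) ≈ 521.09.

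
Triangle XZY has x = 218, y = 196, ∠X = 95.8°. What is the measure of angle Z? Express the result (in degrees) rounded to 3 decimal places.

Law of sines: sin Y = y·sin X/x ≈ 0.89448.
Since x ≥ y, only the acute value applies: ∠Y ≈ 63.44°.
Then ∠Z = 180° − ∠X − ∠Y ≈ 20.76°.

∠Z ≈ 20.758°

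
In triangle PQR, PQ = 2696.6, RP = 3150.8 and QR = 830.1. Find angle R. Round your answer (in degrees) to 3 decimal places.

By the law of cosines, cos R = (QR² + RP² − PQ²) / (2·QR·RP) ≈ 0.63945, so ∠R ≈ 50.25°.

50.249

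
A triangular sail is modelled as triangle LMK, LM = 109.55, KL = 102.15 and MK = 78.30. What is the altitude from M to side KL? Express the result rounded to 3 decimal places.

h_M ≈ 75.045

Semiperimeter s = (78.3 + 102.15 + 109.55)/2 = 145.
Heron's formula: area = √(145·66.7·42.85·35.45) ≈ 3832.9.
The altitude from M has length 2·area/KL ≈ 75.045.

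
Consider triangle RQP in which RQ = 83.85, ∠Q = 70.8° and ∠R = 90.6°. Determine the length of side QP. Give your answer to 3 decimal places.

The third angle is ∠P = 180° − ∠R − ∠Q = 18.60°.
Law of sines: QP = RQ·sin R/sin P ≈ 262.87.

262.872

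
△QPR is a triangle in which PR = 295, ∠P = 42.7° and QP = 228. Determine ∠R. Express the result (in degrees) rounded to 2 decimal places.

By the law of cosines, RQ² = QP² + PR² − 2·QP·PR·cos P = 40148, so RQ ≈ 200.37.
Law of cosines again: cos R = (PR² + RQ² − QP²)/(2·PR·RQ) ≈ 0.63602, so ∠R ≈ 50.50°.

50.50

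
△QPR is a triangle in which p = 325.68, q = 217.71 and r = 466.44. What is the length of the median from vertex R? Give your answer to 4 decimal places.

Median from R: ½√(2·q² + 2·p² − r²) ≈ 149.47.

149.4690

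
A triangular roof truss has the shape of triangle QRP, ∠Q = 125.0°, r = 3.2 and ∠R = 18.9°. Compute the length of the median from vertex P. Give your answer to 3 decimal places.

The third angle is ∠P = 180° − ∠Q − ∠R = 36.10°.
Law of sines: q = r·sin Q/sin R ≈ 8.0925.
Law of sines: p = r·sin P/sin R ≈ 5.8207.
Median from P: ½√(2·q² + 2·r² − p²) ≈ 5.4216.

m_P ≈ 5.422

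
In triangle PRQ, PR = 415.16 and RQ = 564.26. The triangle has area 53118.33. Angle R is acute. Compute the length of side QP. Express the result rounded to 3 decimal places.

270.517

From area = ½·PR·RQ·sin R, we get sin R = 2·area/(PR·RQ) ≈ 0.45350.
Taking the acute solution, ∠R ≈ 26.97°.
Law of cosines then gives QP ≈ 270.52.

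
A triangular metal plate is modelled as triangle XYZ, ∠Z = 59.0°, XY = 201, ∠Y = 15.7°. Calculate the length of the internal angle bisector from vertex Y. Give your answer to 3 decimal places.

The third angle is ∠X = 180° − ∠Y − ∠Z = 105.30°.
Law of sines: YZ = XY·sin X/sin Z ≈ 226.18.
Law of sines: ZX = XY·sin Y/sin Z ≈ 63.454.
The bisector from Y has length 2·XY·YZ·cos(∠Y/2)/(XY+YZ) ≈ 210.85.

210.854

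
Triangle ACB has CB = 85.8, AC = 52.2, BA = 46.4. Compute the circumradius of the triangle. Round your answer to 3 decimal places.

R ≈ 49.969

By the law of cosines, cos A = (BA² + AC² − CB²) / (2·BA·AC) ≈ -0.51275, so ∠A ≈ 120.85°.
Circumradius = CB/(2 sin A) ≈ 49.969.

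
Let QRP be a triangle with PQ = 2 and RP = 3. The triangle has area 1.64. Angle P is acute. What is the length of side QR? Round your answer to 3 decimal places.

1.718

From area = ½·RP·PQ·sin P, we get sin P = 2·area/(RP·PQ) ≈ 0.54667.
Taking the acute solution, ∠P ≈ 33.14°.
Law of cosines then gives QR ≈ 1.7181.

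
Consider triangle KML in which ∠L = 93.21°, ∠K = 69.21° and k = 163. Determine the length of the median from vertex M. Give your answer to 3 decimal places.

m_M ≈ 166.562

The third angle is ∠M = 180° − ∠L − ∠K = 17.58°.
Law of sines: m = k·sin M/sin K ≈ 52.661.
Law of sines: l = k·sin L/sin K ≈ 174.08.
Median from M: ½√(2·l² + 2·k² − m²) ≈ 166.56.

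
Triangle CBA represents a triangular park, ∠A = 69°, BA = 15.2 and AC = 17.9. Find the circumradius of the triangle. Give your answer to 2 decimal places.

R ≈ 10.11

By the law of cosines, CB² = BA² + AC² − 2·BA·AC·cos A = 356.44, so CB ≈ 18.88.
Area = ½·BA·AC·sin A ≈ 127.
Circumradius = CB/(2 sin A) ≈ 10.111.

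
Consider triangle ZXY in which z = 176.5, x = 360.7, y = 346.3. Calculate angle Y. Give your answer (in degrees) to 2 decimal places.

By the law of cosines, cos Y = (z² + x² − y²) / (2·z·x) ≈ 0.32462, so ∠Y ≈ 71.06°.

71.06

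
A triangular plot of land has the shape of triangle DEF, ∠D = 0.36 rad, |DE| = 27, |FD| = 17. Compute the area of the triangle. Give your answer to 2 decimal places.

area ≈ 80.85

Area = ½·|FD|·|DE|·sin D ≈ 80.847.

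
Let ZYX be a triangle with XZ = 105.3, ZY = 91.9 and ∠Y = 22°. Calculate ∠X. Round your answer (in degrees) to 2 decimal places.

∠X ≈ 19.08°

Law of sines: sin X = ZY·sin Y/XZ ≈ 0.32694.
Since XZ ≥ ZY, only the acute value applies: ∠X ≈ 19.08°.
Then ∠Z = 180° − ∠Y − ∠X ≈ 138.92°.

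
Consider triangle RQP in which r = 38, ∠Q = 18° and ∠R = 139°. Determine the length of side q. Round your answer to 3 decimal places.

17.899

The third angle is ∠P = 180° − ∠R − ∠Q = 23.00°.
Law of sines: q = r·sin Q/sin R ≈ 17.899.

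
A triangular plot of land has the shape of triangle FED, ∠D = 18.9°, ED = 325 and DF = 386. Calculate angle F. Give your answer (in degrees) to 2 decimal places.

By the law of cosines, FE² = ED² + DF² − 2·ED·DF·cos D = 17248, so FE ≈ 131.33.
Law of cosines again: cos F = (DF² + FE² − ED²)/(2·DF·FE) ≈ 0.59789, so ∠F ≈ 53.28°.

53.28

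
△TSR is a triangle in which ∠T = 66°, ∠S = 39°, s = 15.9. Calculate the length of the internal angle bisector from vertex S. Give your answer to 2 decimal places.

22.36

The third angle is ∠R = 180° − ∠T − ∠S = 75.00°.
Law of sines: t = s·sin T/sin S ≈ 23.081.
Law of sines: r = s·sin R/sin S ≈ 24.404.
The bisector from S has length 2·r·t·cos(∠S/2)/(r+t) ≈ 22.364.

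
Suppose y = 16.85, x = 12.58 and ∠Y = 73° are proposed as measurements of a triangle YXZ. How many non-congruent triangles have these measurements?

1

x·sin Y = 12.58·sin(73°) ≈ 12.03.
Since y ≥ x, exactly one triangle exists.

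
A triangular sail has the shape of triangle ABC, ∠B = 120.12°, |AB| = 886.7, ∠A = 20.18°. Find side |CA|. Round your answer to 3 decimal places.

The third angle is ∠C = 180° − ∠A − ∠B = 39.70°.
Law of sines: |CA| = |AB|·sin B/sin C ≈ 1200.7.

1200.709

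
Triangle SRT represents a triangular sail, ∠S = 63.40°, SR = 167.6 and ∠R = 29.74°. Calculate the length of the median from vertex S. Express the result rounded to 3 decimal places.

The third angle is ∠T = 180° − ∠S − ∠R = 86.86°.
Law of sines: RT = SR·sin S/sin T ≈ 150.09.
Law of sines: TS = SR·sin R/sin T ≈ 83.265.
Median from S: ½√(2·TS² + 2·SR² − RT²) ≈ 109.

108.996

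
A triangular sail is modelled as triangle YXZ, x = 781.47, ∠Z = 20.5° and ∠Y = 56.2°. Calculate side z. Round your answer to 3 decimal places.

The third angle is ∠X = 180° − ∠Z − ∠Y = 103.30°.
Law of sines: z = x·sin Z/sin X ≈ 281.22.

281.219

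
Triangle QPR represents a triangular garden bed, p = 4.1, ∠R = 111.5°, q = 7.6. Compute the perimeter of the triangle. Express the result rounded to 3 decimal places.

perimeter ≈ 21.570

By the law of cosines, r² = q² + p² − 2·q·p·cos R = 97.41, so r ≈ 9.8697.
Semiperimeter s = (7.6+4.1+9.8697)/2 = 10.785.
Perimeter = 7.6 + 4.1 + 9.8697 = 21.57.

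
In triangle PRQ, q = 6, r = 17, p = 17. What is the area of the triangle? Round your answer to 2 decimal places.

50.20

Semiperimeter s = (17 + 17 + 6)/2 = 20.
Heron's formula: area = √(20·3·3·14) ≈ 50.2.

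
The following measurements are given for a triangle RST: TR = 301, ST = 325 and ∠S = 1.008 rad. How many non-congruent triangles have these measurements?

2

ST·sin S = 325·sin(1.008 rad) ≈ 274.9.
Since ST sin S < TR < ST (274.9 < 301 < 325), two triangles exist.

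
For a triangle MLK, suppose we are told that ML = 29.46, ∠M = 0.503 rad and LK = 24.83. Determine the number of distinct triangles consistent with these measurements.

2

ML·sin M = 29.46·sin(0.503 rad) ≈ 14.2.
Since ML sin M < LK < ML (14.2 < 24.83 < 29.46), two triangles exist.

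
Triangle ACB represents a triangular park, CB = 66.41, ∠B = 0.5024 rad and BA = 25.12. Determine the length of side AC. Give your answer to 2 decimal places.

46.01

By the law of cosines, AC² = CB² + BA² − 2·CB·BA·cos B = 2117.1, so AC ≈ 46.012.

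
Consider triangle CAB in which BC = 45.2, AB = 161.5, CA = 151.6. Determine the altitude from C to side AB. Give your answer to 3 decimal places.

Semiperimeter s = (161.5 + 45.2 + 151.6)/2 = 179.15.
Heron's formula: area = √(179.15·17.65·133.95·27.55) ≈ 3416.
The altitude from C has length 2·area/AB ≈ 42.303.

h_C ≈ 42.303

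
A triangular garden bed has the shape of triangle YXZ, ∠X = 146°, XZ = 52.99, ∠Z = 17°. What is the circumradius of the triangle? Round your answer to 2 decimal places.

The third angle is ∠Y = 180° − ∠X − ∠Z = 17.00°.
Law of sines: ZY = XZ·sin X/sin Y ≈ 101.35.
Law of sines: YX = XZ·sin Z/sin Y ≈ 52.99.
Circumradius = XZ/(2 sin Y) ≈ 90.621.

R ≈ 90.62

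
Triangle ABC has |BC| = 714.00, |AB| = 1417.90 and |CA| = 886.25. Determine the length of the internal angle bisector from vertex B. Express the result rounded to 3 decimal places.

By the law of cosines, cos B = (|AB|² + |BC|² − |CA|²) / (2·|AB|·|BC|) ≈ 0.85679, so ∠B ≈ 31.04°.
The bisector from B has length 2·|AB|·|BC|·cos(∠B/2)/(|AB|+|BC|) ≈ 915.11.

t_B ≈ 915.110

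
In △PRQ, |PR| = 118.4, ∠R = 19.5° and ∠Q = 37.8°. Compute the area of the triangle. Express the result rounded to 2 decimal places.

area ≈ 3212.43

The third angle is ∠P = 180° − ∠R − ∠Q = 122.70°.
Law of sines: |RQ| = |PR|·sin P/sin Q ≈ 162.56.
Law of sines: |QP| = |PR|·sin R/sin Q ≈ 64.484.
Area = ½·|PR|·|RQ|·sin R ≈ 3212.4.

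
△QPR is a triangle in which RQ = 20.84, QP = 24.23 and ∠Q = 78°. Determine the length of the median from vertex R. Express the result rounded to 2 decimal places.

By the law of cosines, PR² = RQ² + QP² − 2·RQ·QP·cos Q = 811.43, so PR ≈ 28.486.
Median from R: ½√(2·PR² + 2·RQ² − QP²) ≈ 21.82.

21.82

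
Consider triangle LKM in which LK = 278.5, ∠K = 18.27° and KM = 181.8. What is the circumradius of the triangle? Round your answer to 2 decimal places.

191.76

By the law of cosines, ML² = LK² + KM² − 2·LK·KM·cos K = 14456, so ML ≈ 120.23.
Area = ½·LK·KM·sin K ≈ 7936.3.
Circumradius = ML/(2 sin K) ≈ 191.76.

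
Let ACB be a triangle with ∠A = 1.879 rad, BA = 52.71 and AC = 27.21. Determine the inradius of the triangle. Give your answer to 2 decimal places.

By the law of cosines, CB² = BA² + AC² − 2·BA·AC·cos A = 4388.9, so CB ≈ 66.249.
Area = ½·BA·AC·sin A ≈ 683.33.
Semiperimeter s = (66.249+52.71+27.21)/2 = 73.084.
Inradius = area/s = 683.33/73.084 ≈ 9.3499.

r ≈ 9.35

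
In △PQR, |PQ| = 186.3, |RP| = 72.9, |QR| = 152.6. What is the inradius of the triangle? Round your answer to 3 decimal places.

Semiperimeter s = (152.6 + 72.9 + 186.3)/2 = 205.9.
Heron's formula: area = √(205.9·53.3·133·19.6) ≈ 5348.7.
Inradius = area/s = 5348.7/205.9 ≈ 25.977.

25.977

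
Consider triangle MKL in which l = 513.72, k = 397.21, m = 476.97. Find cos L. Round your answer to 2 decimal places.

0.32

By the law of cosines, cos L = (m² + k² − l²) / (2·m·k) ≈ 0.32030, so ∠L ≈ 71.32°.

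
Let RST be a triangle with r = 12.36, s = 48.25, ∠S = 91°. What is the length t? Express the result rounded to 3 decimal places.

Law of sines: sin R = r·sin S/s ≈ 0.25613.
Since s ≥ r, only the acute value applies: ∠R ≈ 14.84°.
Then ∠T = 180° − ∠S − ∠R ≈ 74.16°.
Law of sines gives t = s·sin T/sin S ≈ 46.425.

46.425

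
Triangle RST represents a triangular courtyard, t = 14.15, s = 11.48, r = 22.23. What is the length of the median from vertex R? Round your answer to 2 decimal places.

m_R ≈ 6.52

Median from R: ½√(2·s² + 2·t² − r²) ≈ 6.5164.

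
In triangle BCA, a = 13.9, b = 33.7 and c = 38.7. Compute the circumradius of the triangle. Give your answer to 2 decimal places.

19.67

By the law of cosines, cos B = (c² + a² − b²) / (2·c·a) ≈ 0.51606, so ∠B ≈ 58.93°.
Circumradius = b/(2 sin B) ≈ 19.672.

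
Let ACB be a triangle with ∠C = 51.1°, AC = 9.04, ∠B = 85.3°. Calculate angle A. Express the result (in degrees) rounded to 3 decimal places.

43.600

The third angle is ∠A = 180° − ∠C − ∠B = 43.60°.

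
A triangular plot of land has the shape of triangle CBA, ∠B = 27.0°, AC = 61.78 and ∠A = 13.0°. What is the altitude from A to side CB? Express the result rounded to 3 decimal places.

The third angle is ∠C = 180° − ∠B − ∠A = 140.00°.
Law of sines: BA = AC·sin C/sin B ≈ 87.472.
Law of sines: CB = AC·sin A/sin B ≈ 30.612.
Area = ½·AC·BA·sin A ≈ 607.82.
The altitude from A has length 2·area/CB ≈ 39.711.

39.711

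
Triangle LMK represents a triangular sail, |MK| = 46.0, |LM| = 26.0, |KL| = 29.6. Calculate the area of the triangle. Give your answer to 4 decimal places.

area ≈ 358.0521

Semiperimeter s = (46 + 29.6 + 26)/2 = 50.8.
Heron's formula: area = √(50.8·4.8·21.2·24.8) ≈ 358.05.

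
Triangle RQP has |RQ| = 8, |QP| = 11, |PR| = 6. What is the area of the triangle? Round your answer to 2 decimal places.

Semiperimeter s = (11 + 6 + 8)/2 = 12.5.
Heron's formula: area = √(12.5·1.5·6.5·4.5) ≈ 23.419.

area ≈ 23.42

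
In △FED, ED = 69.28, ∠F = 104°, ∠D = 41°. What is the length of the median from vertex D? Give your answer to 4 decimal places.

The third angle is ∠E = 180° − ∠D − ∠F = 35.00°.
Law of sines: DF = ED·sin E/sin F ≈ 40.954.
Law of sines: FE = ED·sin D/sin F ≈ 46.843.
Median from D: ½√(2·ED² + 2·DF² − FE²) ≈ 51.864.

51.8642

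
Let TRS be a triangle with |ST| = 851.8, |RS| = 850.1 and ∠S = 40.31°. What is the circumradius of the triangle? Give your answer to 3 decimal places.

By the law of cosines, |TR|² = |RS|² + |ST|² − 2·|RS|·|ST|·cos S = 3.4388e+05, so |TR| ≈ 586.41.
Area = ½·|RS|·|ST|·sin S ≈ 2.3422e+05.
Circumradius = |TR|/(2 sin S) ≈ 453.23.

453.231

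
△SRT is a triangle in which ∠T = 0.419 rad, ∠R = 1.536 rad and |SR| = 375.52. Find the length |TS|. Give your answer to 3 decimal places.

The third angle is ∠S = π − ∠R − ∠T = 1.187 rad.
Law of sines: |TS| = |SR|·sin R/sin T ≈ 922.44.

922.441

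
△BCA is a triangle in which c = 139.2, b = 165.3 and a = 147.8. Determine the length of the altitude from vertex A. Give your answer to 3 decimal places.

Semiperimeter s = (165.3 + 139.2 + 147.8)/2 = 226.15.
Heron's formula: area = √(226.15·60.85·86.95·78.35) ≈ 9682.4.
The altitude from A has length 2·area/a ≈ 131.02.

h_A ≈ 131.020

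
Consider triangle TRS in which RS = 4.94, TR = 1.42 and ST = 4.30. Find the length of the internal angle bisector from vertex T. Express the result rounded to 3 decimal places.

By the law of cosines, cos T = (ST² + TR² − RS²) / (2·ST·TR) ≈ -0.31913, so ∠T ≈ 108.61°.
The bisector from T has length 2·ST·TR·cos(∠T/2)/(ST+TR) ≈ 1.2457.

1.246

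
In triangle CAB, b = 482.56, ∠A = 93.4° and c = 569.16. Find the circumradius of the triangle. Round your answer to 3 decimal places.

R ≈ 384.534

By the law of cosines, a² = b² + c² − 2·b·c·cos A = 5.8938e+05, so a ≈ 767.71.
Area = ½·b·c·sin A ≈ 1.3709e+05.
Circumradius = a/(2 sin A) ≈ 384.53.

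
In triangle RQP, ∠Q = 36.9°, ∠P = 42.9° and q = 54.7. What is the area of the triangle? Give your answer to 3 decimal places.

area ≈ 1669.321

The third angle is ∠R = 180° − ∠Q − ∠P = 100.20°.
Law of sines: r = q·sin R/sin Q ≈ 89.663.
Law of sines: p = q·sin P/sin Q ≈ 62.016.
Area = ½·q·r·sin P ≈ 1669.3.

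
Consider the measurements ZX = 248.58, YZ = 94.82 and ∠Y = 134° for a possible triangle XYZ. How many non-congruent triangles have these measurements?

1

YZ·sin Y = 94.82·sin(134°) ≈ 68.21.
Since ∠Y is not acute, a triangle exists only if ZX > YZ; here ZX > YZ, so there is exactly one triangle.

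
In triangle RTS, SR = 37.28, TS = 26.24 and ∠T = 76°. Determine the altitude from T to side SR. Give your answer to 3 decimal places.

22.933

Law of sines: sin R = TS·sin T/SR ≈ 0.68295.
Since SR ≥ TS, only the acute value applies: ∠R ≈ 43.07°.
Then ∠S = 180° − ∠T − ∠R ≈ 60.93°.
Law of sines gives RT = SR·sin S/sin T ≈ 33.58.
Area = ½·SR·TS·sin S ≈ 427.48.
The altitude from T has length 2·area/SR ≈ 22.933.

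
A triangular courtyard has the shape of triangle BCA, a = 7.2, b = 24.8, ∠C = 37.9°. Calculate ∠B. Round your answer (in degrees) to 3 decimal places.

∠B ≈ 129.074°

By the law of cosines, c² = a² + b² − 2·a·b·cos C = 385.08, so c ≈ 19.624.
Law of cosines again: cos B = (c² + a² − b²)/(2·c·a) ≈ -0.63033, so ∠B ≈ 129.07°.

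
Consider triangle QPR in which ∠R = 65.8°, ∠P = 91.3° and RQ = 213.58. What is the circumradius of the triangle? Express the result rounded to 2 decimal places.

106.82

The third angle is ∠Q = 180° − ∠P − ∠R = 22.90°.
Law of sines: PR = RQ·sin Q/sin P ≈ 83.13.
Law of sines: QP = RQ·sin R/sin P ≈ 194.86.
Circumradius = RQ/(2 sin P) ≈ 106.82.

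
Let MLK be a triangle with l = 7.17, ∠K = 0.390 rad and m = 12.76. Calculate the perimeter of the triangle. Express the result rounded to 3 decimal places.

perimeter ≈ 26.637

By the law of cosines, k² = m² + l² − 2·m·l·cos K = 44.988, so k ≈ 6.7073.
Semiperimeter s = (12.76+7.17+6.7073)/2 = 13.319.
Perimeter = 12.76 + 7.17 + 6.7073 = 26.637.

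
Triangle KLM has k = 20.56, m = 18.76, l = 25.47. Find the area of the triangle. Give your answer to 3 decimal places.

Semiperimeter s = (20.56 + 25.47 + 18.76)/2 = 32.395.
Heron's formula: area = √(32.395·11.835·6.925·13.635) ≈ 190.27.

area ≈ 190.266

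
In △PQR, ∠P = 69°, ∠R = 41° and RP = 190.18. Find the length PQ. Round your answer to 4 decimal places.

The third angle is ∠Q = 180° − ∠R − ∠P = 70.00°.
Law of sines: PQ = RP·sin R/sin Q ≈ 132.78.

132.7767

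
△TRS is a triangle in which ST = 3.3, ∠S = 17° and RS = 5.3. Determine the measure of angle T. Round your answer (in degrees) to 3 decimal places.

By the law of cosines, TR² = RS² + ST² − 2·RS·ST·cos S = 5.5285, so TR ≈ 2.3513.
Law of cosines again: cos T = (ST² + TR² − RS²)/(2·ST·TR) ≈ -0.75211, so ∠T ≈ 138.77°.

∠T ≈ 138.774°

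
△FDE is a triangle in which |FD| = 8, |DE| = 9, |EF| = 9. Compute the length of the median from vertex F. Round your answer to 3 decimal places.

Median from F: ½√(2·|EF|² + 2·|FD|² − |DE|²) ≈ 7.2284.

7.228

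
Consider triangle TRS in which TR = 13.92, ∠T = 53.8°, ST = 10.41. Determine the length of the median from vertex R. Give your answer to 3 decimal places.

By the law of cosines, RS² = ST² + TR² − 2·ST·TR·cos T = 130.97, so RS ≈ 11.444.
Median from R: ½√(2·TR² + 2·RS² − ST²) ≈ 11.631.

m_R ≈ 11.631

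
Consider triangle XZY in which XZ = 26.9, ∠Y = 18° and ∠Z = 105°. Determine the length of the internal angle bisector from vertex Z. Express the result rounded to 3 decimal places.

23.933

The third angle is ∠X = 180° − ∠Z − ∠Y = 57.00°.
Law of sines: ZY = XZ·sin X/sin Y ≈ 73.006.
Law of sines: YX = XZ·sin Z/sin Y ≈ 84.084.
The bisector from Z has length 2·XZ·ZY·cos(∠Z/2)/(XZ+ZY) ≈ 23.933.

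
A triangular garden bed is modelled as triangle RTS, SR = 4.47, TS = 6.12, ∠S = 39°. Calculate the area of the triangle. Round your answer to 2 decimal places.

area ≈ 8.61

Area = ½·TS·SR·sin S ≈ 8.608.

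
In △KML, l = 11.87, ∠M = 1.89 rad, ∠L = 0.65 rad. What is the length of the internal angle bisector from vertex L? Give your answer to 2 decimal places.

The third angle is ∠K = π − ∠M − ∠L = 0.602 rad.
Law of sines: k = l·sin K/sin L ≈ 11.101.
Law of sines: m = l·sin M/sin L ≈ 18.623.
The bisector from L has length 2·k·m·cos(∠L/2)/(k+m) ≈ 13.182.

13.18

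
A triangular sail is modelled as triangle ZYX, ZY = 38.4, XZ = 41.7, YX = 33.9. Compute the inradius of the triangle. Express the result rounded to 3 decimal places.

10.739

Semiperimeter s = (33.9 + 41.7 + 38.4)/2 = 57.
Heron's formula: area = √(57·23.1·15.3·18.6) ≈ 612.13.
Inradius = area/s = 612.13/57 ≈ 10.739.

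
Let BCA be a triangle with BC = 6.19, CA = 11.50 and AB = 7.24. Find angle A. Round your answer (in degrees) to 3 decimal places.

By the law of cosines, cos A = (CA² + AB² − BC²) / (2·CA·AB) ≈ 0.87888, so ∠A ≈ 28.49°.

∠A ≈ 28.492°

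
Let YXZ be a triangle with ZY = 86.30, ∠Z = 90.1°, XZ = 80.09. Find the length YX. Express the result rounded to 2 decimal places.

By the law of cosines, YX² = XZ² + ZY² − 2·XZ·ZY·cos Z = 13886, so YX ≈ 117.84.

117.84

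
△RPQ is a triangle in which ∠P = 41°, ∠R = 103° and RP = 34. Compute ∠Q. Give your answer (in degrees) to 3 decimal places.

The third angle is ∠Q = 180° − ∠R − ∠P = 36.00°.

36.000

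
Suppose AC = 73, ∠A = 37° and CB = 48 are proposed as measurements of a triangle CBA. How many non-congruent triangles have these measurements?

AC·sin A = 73·sin(37°) ≈ 43.93.
Since AC sin A < CB < AC (43.93 < 48 < 73), two triangles exist.

2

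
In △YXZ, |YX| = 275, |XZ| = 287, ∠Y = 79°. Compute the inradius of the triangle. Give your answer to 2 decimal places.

Law of sines: sin Z = |YX|·sin Y/|XZ| ≈ 0.94058.
Since |XZ| ≥ |YX|, only the acute value applies: ∠Z ≈ 70.15°.
Then ∠X = 180° − ∠Y − ∠Z ≈ 30.85°.
Law of sines gives |ZY| = |XZ|·sin X/sin Y ≈ 149.93.
Area = ½·|XZ|·|YX|·sin X ≈ 20236.
Semiperimeter s = (287+149.93+275)/2 = 355.96.
Inradius = area/s = 20236/355.96 ≈ 56.849.

r ≈ 56.85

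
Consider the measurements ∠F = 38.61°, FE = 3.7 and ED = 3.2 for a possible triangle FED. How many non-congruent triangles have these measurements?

FE·sin F = 3.7·sin(38.61°) ≈ 2.309.
Since FE sin F < ED < FE (2.309 < 3.2 < 3.7), two triangles exist.

2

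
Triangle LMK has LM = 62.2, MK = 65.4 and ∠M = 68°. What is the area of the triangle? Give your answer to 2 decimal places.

area ≈ 1885.84

Area = ½·LM·MK·sin M ≈ 1885.8.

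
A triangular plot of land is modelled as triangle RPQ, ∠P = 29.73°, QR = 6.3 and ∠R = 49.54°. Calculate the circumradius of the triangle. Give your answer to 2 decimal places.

The third angle is ∠Q = 180° − ∠R − ∠P = 100.73°.
Law of sines: PQ = QR·sin R/sin P ≈ 9.6658.
Law of sines: RP = QR·sin Q/sin P ≈ 12.482.
Circumradius = QR/(2 sin P) ≈ 6.3519.

6.35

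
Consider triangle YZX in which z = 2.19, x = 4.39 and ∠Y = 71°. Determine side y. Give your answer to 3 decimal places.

4.220

By the law of cosines, y² = z² + x² − 2·z·x·cos Y = 17.808, so y ≈ 4.22.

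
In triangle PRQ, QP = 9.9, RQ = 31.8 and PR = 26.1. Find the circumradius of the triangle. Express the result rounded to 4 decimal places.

By the law of cosines, cos P = (QP² + PR² − RQ²) / (2·QP·PR) ≈ -0.44897, so ∠P ≈ 2.0364 rad.
Circumradius = RQ/(2 sin P) ≈ 17.794.

17.7943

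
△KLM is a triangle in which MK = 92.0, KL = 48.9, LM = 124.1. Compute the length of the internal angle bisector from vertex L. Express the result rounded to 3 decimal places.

By the law of cosines, cos L = (KL² + LM² − MK²) / (2·KL·LM) ≈ 0.76856, so ∠L ≈ 39.78°.
The bisector from L has length 2·KL·LM·cos(∠L/2)/(KL+LM) ≈ 65.972.

t_L ≈ 65.972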